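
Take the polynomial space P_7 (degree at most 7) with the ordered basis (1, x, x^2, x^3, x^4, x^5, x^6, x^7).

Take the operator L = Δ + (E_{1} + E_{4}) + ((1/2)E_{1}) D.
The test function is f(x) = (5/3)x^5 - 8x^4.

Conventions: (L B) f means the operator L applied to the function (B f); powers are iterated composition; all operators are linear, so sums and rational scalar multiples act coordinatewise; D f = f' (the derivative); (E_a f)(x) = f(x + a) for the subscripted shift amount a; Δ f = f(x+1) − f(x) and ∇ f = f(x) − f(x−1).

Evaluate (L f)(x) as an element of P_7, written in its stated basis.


Δ f = (25/3)x^4 - (46/3)x^3 - (94/3)x^2 - (71/3)x - 19/3
E_{1} f = (5/3)x^5 + (1/3)x^4 - (46/3)x^3 - (94/3)x^2 - (71/3)x - 19/3
E_{4} f = (5/3)x^5 + (76/3)x^4 + (416/3)x^3 + (896/3)x^2 + (256/3)x - 1024/3
(E_{1} + E_{4}) f = (10/3)x^5 + (77/3)x^4 + (370/3)x^3 + (802/3)x^2 + (185/3)x - 1043/3
D f = (25/3)x^4 - 32x^3
E_{1} D f = (25/3)x^4 + (4/3)x^3 - 46x^2 - (188/3)x - 71/3
((1/2)E_{1}) D f = (25/6)x^4 + (2/3)x^3 - 23x^2 - (94/3)x - 71/6
(Δ + (E_{1} + E_{4}) + ((1/2)E_{1}) D) f = (10/3)x^5 + (229/6)x^4 + (326/3)x^3 + 213x^2 + (20/3)x - 2195/6

the image equals g(x) = (10/3)x^5 + (229/6)x^4 + (326/3)x^3 + 213x^2 + (20/3)x - 2195/6


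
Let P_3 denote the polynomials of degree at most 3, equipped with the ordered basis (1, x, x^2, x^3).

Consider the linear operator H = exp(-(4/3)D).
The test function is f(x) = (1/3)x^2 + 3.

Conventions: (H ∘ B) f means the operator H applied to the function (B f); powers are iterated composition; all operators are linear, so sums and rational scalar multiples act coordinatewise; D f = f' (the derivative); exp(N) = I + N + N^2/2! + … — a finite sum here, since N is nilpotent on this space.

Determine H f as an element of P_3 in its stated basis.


the result is g(x) = (1/3)x^2 - (8/9)x + 97/27

order-1 term: -(8/9)x
order-2 term: 16/27
the series for exp(-(4/3)D) f terminates at order 2
exp(-(4/3)D) f = (1/3)x^2 - (8/9)x + 97/27


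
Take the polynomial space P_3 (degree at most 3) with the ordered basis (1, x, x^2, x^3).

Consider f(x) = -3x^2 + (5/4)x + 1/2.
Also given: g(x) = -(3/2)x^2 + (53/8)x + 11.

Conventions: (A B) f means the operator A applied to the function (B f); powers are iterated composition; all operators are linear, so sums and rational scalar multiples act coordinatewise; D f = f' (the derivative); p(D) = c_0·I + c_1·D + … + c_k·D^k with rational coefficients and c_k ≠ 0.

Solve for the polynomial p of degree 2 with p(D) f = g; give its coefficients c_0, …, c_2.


p(D) = (1/2)·I − D − 2·D^2, i.e. c_0 = 1/2, c_1 = -1, c_2 = -2

D^0 f = -3x^2 + (5/4)x + 1/2
D^1 f = -6x + 5/4
D^2 f = -6
matching coefficients of g against c_0 f + c_1 Df + … from the top degree down determines the c_i
solution: c_0 = 1/2, c_1 = -1, c_2 = -2


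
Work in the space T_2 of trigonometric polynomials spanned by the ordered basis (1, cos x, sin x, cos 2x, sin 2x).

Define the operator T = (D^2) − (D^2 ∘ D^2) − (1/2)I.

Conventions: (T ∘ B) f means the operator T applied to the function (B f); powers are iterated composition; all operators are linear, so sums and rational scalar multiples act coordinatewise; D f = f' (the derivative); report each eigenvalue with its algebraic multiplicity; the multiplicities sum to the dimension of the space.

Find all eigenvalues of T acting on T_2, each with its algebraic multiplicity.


λ = -41/2 (multiplicity 2), λ = -5/2 (multiplicity 2), λ = -1/2 (multiplicity 1)

image of 1: -1/2
image of cos x: -(5/2)cos x
image of sin x: -(5/2)sin x
image of cos 2x: -(41/2)cos 2x
image of sin 2x: -(41/2)sin 2x
the matrix is diagonal; its diagonal is (-1/2, -5/2, -5/2, -41/2, -41/2)
for a triangular matrix the eigenvalues are the diagonal entries, with algebraic multiplicity their repetition count


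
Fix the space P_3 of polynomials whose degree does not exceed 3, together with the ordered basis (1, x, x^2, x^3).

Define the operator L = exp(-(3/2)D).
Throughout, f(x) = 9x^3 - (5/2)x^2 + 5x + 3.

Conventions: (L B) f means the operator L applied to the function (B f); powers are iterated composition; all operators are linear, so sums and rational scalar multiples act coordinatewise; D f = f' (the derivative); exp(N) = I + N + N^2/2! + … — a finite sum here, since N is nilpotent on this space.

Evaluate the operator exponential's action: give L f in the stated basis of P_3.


the result is g(x) = 9x^3 - 43x^2 + (293/4)x - 81/2

order-1 term: -(81/2)x^2 + (15/2)x - 15/2
order-2 term: (243/4)x - 45/8
order-3 term: -243/8
the series for exp(-(3/2)D) f terminates at order 3
exp(-(3/2)D) f = 9x^3 - 43x^2 + (293/4)x - 81/2


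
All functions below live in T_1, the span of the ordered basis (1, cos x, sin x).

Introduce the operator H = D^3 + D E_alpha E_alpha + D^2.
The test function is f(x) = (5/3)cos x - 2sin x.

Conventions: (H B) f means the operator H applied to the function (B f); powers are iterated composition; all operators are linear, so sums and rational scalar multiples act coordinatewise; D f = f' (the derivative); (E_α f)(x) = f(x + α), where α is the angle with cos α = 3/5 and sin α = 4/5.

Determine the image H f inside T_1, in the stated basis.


D f = -2cos x - (5/3)sin x
D D f = -(5/3)cos x + 2sin x
D D D f = 2cos x + (5/3)sin x
E_alpha f = -(3/5)cos x - (38/15)sin x
E_alpha E_alpha f = -(179/75)cos x - (26/25)sin x
D E_alpha E_alpha f = -(26/25)cos x + (179/75)sin x
D f = -2cos x - (5/3)sin x
D D f = -(5/3)cos x + 2sin x
(D^3 + D E_alpha E_alpha + D^2) f = -(53/75)cos x + (454/75)sin x

the image equals g(x) = -(53/75)cos x + (454/75)sin x


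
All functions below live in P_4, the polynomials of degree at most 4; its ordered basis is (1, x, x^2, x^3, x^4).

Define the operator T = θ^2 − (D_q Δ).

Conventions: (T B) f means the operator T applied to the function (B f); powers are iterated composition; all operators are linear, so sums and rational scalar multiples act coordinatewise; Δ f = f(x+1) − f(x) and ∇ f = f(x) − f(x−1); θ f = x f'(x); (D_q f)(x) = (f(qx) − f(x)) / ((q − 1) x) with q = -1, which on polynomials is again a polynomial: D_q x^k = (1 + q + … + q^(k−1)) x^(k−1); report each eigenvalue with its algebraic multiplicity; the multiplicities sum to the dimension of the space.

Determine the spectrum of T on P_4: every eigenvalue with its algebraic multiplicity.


λ = 0 (multiplicity 1), λ = 1 (multiplicity 1), λ = 4 (multiplicity 1), λ = 9 (multiplicity 1), λ = 16 (multiplicity 1)

image of 1: 0
image of x: x
image of x^2: 4x^2 - 2
image of x^3: 9x^3 - 3
image of x^4: 16x^4 - 4x^2 - 4
the matrix is upper triangular; its diagonal is (0, 1, 4, 9, 16)
for a triangular matrix the eigenvalues are the diagonal entries, with algebraic multiplicity their repetition count


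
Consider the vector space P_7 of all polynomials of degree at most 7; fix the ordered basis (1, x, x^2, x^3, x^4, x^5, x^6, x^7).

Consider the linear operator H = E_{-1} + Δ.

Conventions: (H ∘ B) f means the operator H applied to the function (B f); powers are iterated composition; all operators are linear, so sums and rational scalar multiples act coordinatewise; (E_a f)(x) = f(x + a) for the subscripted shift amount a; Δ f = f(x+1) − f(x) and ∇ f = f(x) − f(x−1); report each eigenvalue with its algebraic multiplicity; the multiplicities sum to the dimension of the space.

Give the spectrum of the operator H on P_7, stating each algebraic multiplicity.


λ = 1 (multiplicity 8)

image of 1: 1
image of x: x
image of x^2: x^2 + 2
image of x^3: x^3 + 6x
image of x^4: x^4 + 12x^2 + 2
image of x^5: x^5 + 20x^3 + 10x
image of x^6: x^6 + 30x^4 + 30x^2 + 2
image of x^7: x^7 + 42x^5 + 70x^3 + 14x
the matrix is upper triangular; its diagonal is (1, 1, 1, 1, 1, 1, 1, 1)
for a triangular matrix the eigenvalues are the diagonal entries, with algebraic multiplicity their repetition count


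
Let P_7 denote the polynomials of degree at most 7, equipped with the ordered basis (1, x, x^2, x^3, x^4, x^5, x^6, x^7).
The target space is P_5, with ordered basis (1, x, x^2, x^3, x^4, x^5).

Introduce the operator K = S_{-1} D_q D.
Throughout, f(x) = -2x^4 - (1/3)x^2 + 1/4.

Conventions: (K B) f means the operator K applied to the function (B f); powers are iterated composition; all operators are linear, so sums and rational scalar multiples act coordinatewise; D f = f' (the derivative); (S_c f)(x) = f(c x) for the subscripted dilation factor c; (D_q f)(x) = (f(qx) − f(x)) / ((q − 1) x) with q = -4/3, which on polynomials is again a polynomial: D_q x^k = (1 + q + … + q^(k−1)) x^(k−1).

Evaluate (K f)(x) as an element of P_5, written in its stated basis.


the image equals g(x) = -(104/9)x^2 - 2/3

D f = -8x^3 - (2/3)x
D_q D f = -(104/9)x^2 - 2/3
S_{-1} D_q D f = -(104/9)x^2 - 2/3


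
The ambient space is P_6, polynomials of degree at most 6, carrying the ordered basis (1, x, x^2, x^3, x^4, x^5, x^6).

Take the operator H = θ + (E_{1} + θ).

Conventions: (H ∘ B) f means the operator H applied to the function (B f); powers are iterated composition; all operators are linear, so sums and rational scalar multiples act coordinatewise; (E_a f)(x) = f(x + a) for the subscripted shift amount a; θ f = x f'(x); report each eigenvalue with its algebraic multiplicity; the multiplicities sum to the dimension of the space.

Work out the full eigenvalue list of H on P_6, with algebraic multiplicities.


λ = 1 (multiplicity 1), λ = 3 (multiplicity 1), λ = 5 (multiplicity 1), λ = 7 (multiplicity 1), λ = 9 (multiplicity 1), λ = 11 (multiplicity 1), λ = 13 (multiplicity 1)

image of 1: 1
image of x: 3x + 1
image of x^2: 5x^2 + 2x + 1
image of x^3: 7x^3 + 3x^2 + 3x + 1
image of x^4: 9x^4 + 4x^3 + 6x^2 + 4x + 1
image of x^5: 11x^5 + 5x^4 + 10x^3 + 10x^2 + 5x + 1
image of x^6: 13x^6 + 6x^5 + 15x^4 + 20x^3 + 15x^2 + 6x + 1
the matrix is upper triangular; its diagonal is (1, 3, 5, 7, 9, 11, 13)
for a triangular matrix the eigenvalues are the diagonal entries, with algebraic multiplicity their repetition count


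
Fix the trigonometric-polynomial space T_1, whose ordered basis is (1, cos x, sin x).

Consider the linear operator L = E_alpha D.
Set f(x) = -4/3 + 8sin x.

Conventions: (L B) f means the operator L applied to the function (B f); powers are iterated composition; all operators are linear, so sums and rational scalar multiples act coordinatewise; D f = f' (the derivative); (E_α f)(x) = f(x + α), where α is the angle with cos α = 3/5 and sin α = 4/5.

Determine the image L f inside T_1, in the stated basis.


D f = 8cos x
E_alpha D f = (24/5)cos x - (32/5)sin x

g(x) = (24/5)cos x - (32/5)sin x


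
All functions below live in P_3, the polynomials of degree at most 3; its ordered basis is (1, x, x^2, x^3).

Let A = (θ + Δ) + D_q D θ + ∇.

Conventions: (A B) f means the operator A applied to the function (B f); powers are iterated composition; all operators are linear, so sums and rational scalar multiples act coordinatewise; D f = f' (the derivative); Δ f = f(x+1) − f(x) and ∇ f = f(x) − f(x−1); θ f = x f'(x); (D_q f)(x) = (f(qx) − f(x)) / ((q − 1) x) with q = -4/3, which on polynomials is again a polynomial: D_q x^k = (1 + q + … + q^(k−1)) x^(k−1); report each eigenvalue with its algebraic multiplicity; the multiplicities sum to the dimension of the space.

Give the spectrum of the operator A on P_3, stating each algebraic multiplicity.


image of 1: 0
image of x: x + 2
image of x^2: 2x^2 + 4x + 4
image of x^3: 3x^3 + 6x^2 - 3x + 2
the matrix is upper triangular; its diagonal is (0, 1, 2, 3)
for a triangular matrix the eigenvalues are the diagonal entries, with algebraic multiplicity their repetition count

λ = 0 (multiplicity 1), λ = 1 (multiplicity 1), λ = 2 (multiplicity 1), λ = 3 (multiplicity 1)


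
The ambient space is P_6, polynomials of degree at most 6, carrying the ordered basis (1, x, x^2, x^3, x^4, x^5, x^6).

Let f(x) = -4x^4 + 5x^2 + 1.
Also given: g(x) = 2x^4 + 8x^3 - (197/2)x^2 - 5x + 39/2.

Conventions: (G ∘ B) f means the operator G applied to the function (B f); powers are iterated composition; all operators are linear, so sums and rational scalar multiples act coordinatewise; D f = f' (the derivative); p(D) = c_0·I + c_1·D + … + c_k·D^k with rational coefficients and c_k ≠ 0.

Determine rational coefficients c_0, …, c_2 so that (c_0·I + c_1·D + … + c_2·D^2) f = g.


p(D) = -(1/2)·I − (1/2)·D + 2·D^2, i.e. c_0 = -1/2, c_1 = -1/2, c_2 = 2

D^0 f = -4x^4 + 5x^2 + 1
D^1 f = -16x^3 + 10x
D^2 f = -48x^2 + 10
matching coefficients of g against c_0 f + c_1 Df + … from the top degree down determines the c_i
solution: c_0 = -1/2, c_1 = -1/2, c_2 = 2


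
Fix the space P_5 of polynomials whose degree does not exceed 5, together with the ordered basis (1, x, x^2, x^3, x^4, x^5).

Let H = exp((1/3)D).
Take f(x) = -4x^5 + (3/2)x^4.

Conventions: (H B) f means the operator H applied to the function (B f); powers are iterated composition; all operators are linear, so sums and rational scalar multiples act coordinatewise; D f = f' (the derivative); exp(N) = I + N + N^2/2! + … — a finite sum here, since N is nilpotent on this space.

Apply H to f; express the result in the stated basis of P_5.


order-1 term: -(20/3)x^4 + 2x^3
order-2 term: -(40/9)x^3 + x^2
order-3 term: -(40/27)x^2 + (2/9)x
order-4 term: -(20/81)x + 1/54
order-5 term: -4/243
the series for exp((1/3)D) f terminates at order 5
exp((1/3)D) f = -4x^5 - (31/6)x^4 - (22/9)x^3 - (13/27)x^2 - (2/81)x + 1/486

the image equals g(x) = -4x^5 - (31/6)x^4 - (22/9)x^3 - (13/27)x^2 - (2/81)x + 1/486


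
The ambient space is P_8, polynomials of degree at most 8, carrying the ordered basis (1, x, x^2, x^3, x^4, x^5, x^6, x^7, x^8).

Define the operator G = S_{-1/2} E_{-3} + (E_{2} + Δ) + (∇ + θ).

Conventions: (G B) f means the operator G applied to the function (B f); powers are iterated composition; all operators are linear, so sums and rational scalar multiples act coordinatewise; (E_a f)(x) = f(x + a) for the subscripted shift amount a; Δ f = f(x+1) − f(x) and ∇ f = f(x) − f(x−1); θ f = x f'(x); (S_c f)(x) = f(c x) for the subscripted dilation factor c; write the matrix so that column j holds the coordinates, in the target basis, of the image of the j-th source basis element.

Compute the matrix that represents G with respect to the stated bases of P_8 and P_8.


image of 1: 2
image of x: (3/2)x + 1
image of x^2: (13/4)x^2 + 11x + 13
image of x^3: (31/8)x^3 + (39/4)x^2 - (3/2)x - 17
image of x^4: (81/16)x^4 + (35/2)x^3 + (75/2)x^2 + 94x + 97
image of x^5: (191/32)x^5 + (305/16)x^4 + (115/4)x^3 + (65/2)x^2 - (245/2)x - 209
image of x^6: (449/64)x^6 + (393/16)x^5 + (1095/16)x^4 + (535/2)x^3 + (2175/4)x^2 + 933x + 793
image of x^7: (1023/128)x^7 + (1771/64)x^6 + (2499/32)x^5 + (4655/16)x^4 + (1645/8)x^3 - (2247/4)x^2 - (4207/2)x - 2057
image of x^8: (2305/256)x^8 + (515/16)x^7 + (1855/16)x^6 + (2429/4)x^5 + (11795/8)x^4 + 3605x^3 + 6895x^2 + 9788x + 6817
each image's coordinates form column j of the matrix

the matrix is [[2, 1, 13, -17, 97, -209, 793, -2057, 6817]; [0, 3/2, 11, -3/2, 94, -245/2, 933, -4207/2, 9788]; [0, 0, 13/4, 39/4, 75/2, 65/2, 2175/4, -2247/4, 6895]; [0, 0, 0, 31/8, 35/2, 115/4, 535/2, 1645/8, 3605]; [0, 0, 0, 0, 81/16, 305/16, 1095/16, 4655/16, 11795/8]; [0, 0, 0, 0, 0, 191/32, 393/16, 2499/32, 2429/4]; [0, 0, 0, 0, 0, 0, 449/64, 1771/64, 1855/16]; [0, 0, 0, 0, 0, 0, 0, 1023/128, 515/16]; [0, 0, 0, 0, 0, 0, 0, 0, 2305/256]] (rows listed top to bottom)


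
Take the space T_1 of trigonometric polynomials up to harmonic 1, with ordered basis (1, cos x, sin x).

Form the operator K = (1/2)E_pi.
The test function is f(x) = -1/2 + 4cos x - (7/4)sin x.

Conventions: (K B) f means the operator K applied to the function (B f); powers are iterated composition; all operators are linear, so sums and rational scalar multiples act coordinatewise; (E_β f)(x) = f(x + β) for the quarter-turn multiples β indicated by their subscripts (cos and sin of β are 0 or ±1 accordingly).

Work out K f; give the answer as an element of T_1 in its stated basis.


g(x) = -1/4 - 2cos x + (7/8)sin x

E_pi f = -1/2 - 4cos x + (7/4)sin x
((1/2)E_pi) f = -1/4 - 2cos x + (7/8)sin x


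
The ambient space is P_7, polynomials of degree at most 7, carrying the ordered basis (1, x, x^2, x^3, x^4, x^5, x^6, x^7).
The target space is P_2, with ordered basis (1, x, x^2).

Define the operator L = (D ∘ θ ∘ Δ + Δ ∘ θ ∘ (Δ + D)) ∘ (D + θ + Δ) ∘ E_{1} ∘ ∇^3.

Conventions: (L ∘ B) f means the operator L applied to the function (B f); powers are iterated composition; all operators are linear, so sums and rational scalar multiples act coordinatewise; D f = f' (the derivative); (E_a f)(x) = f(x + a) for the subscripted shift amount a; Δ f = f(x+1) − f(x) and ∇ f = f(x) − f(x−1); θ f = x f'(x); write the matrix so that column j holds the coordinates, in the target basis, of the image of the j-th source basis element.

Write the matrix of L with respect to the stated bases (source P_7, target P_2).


image of 1: 0
image of x: 0
image of x^2: 0
image of x^3: 0
image of x^4: 0
image of x^5: 720
image of x^6: 12960x + 8640
image of x^7: 90720x^2 + 115920x + 44520
each image's coordinates form column j of the matrix

the matrix is [[0, 0, 0, 0, 0, 720, 8640, 44520]; [0, 0, 0, 0, 0, 0, 12960, 115920]; [0, 0, 0, 0, 0, 0, 0, 90720]] (rows listed top to bottom)


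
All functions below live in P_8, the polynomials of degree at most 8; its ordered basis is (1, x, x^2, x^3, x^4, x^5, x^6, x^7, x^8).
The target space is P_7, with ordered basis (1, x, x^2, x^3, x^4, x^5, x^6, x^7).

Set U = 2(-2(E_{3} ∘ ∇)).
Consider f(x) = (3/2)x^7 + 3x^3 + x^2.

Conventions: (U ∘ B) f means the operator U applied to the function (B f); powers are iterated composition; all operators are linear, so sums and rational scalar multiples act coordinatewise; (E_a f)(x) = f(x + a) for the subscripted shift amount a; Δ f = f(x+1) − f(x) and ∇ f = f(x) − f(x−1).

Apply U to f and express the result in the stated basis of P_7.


∇ f = (21/2)x^6 - (63/2)x^5 + (105/2)x^4 - (105/2)x^3 + (81/2)x^2 - (35/2)x + 7/2
E_{3} ∇ f = (21/2)x^6 + (315/2)x^5 + (1995/2)x^4 + (6825/2)x^3 + (13311/2)x^2 + (14059/2)x + 6301/2
(-2(E_{3} ∘ ∇)) f = -21x^6 - 315x^5 - 1995x^4 - 6825x^3 - 13311x^2 - 14059x - 6301
(2(-2(E_{3} ∘ ∇))) f = -42x^6 - 630x^5 - 3990x^4 - 13650x^3 - 26622x^2 - 28118x - 12602

the result is g(x) = -42x^6 - 630x^5 - 3990x^4 - 13650x^3 - 26622x^2 - 28118x - 12602


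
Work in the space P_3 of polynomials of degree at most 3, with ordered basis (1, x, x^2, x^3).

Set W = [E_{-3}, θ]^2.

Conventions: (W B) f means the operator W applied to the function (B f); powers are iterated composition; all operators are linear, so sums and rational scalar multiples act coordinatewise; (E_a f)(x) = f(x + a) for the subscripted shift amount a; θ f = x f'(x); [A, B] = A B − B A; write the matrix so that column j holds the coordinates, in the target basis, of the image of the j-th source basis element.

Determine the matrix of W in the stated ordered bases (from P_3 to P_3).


image of 1: 0
image of x: 0
image of x^2: 18
image of x^3: 54x - 324
each image's coordinates form column j of the matrix

the matrix is [[0, 0, 18, -324]; [0, 0, 0, 54]; [0, 0, 0, 0]; [0, 0, 0, 0]] (rows listed top to bottom)


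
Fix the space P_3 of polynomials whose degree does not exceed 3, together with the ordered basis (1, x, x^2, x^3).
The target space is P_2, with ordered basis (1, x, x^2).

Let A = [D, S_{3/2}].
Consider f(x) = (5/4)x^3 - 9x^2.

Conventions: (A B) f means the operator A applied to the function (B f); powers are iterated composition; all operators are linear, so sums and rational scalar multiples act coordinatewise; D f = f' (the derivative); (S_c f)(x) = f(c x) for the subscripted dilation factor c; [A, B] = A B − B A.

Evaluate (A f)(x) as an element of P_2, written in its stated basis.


S_{3/2} f = (135/32)x^3 - (81/4)x^2
D S_{3/2} f = (405/32)x^2 - (81/2)x
D f = (15/4)x^2 - 18x
S_{3/2} D f = (135/16)x^2 - 27x
[D, S_{3/2}] f = (135/32)x^2 - (27/2)x

the image equals g(x) = (135/32)x^2 - (27/2)x


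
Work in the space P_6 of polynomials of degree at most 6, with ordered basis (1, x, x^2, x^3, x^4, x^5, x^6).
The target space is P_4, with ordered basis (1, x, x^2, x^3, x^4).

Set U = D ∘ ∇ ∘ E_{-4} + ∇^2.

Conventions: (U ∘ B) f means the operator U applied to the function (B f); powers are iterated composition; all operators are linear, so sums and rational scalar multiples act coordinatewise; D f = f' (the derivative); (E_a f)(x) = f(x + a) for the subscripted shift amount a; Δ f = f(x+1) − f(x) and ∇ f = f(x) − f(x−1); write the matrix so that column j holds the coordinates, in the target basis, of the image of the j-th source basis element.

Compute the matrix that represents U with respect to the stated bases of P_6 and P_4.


the matrix is [[0, 0, 4, -33, 258, -1875, 12668]; [0, 0, 0, 12, -132, 1290, -11250]; [0, 0, 0, 0, 24, -330, 3870]; [0, 0, 0, 0, 0, 40, -660]; [0, 0, 0, 0, 0, 0, 60]] (rows listed top to bottom)

image of 1: 0
image of x: 0
image of x^2: 4
image of x^3: 12x - 33
image of x^4: 24x^2 - 132x + 258
image of x^5: 40x^3 - 330x^2 + 1290x - 1875
image of x^6: 60x^4 - 660x^3 + 3870x^2 - 11250x + 12668
each image's coordinates form column j of the matrix


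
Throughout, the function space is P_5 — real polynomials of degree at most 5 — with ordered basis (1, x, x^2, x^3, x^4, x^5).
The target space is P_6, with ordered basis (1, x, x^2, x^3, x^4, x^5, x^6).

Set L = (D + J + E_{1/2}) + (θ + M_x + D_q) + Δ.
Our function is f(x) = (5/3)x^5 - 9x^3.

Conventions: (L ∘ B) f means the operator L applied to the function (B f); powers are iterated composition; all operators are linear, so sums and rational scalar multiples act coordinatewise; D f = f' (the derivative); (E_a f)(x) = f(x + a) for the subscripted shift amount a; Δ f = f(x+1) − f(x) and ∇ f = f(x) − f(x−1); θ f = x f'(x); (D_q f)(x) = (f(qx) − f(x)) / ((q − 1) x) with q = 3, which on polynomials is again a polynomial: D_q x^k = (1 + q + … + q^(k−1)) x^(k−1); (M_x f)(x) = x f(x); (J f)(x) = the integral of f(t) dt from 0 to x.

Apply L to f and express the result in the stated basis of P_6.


D f = (25/3)x^4 - 27x^2
J f = (5/18)x^6 - (9/4)x^4
E_{1/2} f = (5/3)x^5 + (25/6)x^4 - (29/6)x^3 - (137/12)x^2 - (299/48)x - 103/96
(D + J + E_{1/2}) f = (5/18)x^6 + (5/3)x^5 + (41/4)x^4 - (29/6)x^3 - (461/12)x^2 - (299/48)x - 103/96
θ f = (25/3)x^5 - 27x^3
M_x f = (5/3)x^6 - 9x^4
D_q f = (605/3)x^4 - 117x^2
(θ + M_x + D_q) f = (5/3)x^6 + (25/3)x^5 + (578/3)x^4 - 27x^3 - 117x^2
Δ f = (25/3)x^4 + (50/3)x^3 - (31/3)x^2 - (56/3)x - 22/3
((D + J + E_{1/2}) + (θ + M_x + D_q) + Δ) f = (35/18)x^6 + 10x^5 + (845/4)x^4 - (91/6)x^3 - (663/4)x^2 - (1195/48)x - 269/32

the result is g(x) = (35/18)x^6 + 10x^5 + (845/4)x^4 - (91/6)x^3 - (663/4)x^2 - (1195/48)x - 269/32


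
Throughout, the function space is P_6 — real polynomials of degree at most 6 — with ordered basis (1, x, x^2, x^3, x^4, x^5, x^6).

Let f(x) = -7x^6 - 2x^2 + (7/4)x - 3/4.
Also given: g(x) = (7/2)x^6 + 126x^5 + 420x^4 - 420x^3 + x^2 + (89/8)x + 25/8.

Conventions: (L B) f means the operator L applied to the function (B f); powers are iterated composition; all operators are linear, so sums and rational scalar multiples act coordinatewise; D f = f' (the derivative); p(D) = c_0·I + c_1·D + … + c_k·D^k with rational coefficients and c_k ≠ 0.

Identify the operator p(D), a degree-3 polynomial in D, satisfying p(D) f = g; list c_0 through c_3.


D^0 f = -7x^6 - 2x^2 + (7/4)x - 3/4
D^1 f = -42x^5 - 4x + 7/4
D^2 f = -210x^4 - 4
D^3 f = -840x^3
matching coefficients of g against c_0 f + c_1 Df + … from the top degree down determines the c_i
solution: c_0 = -1/2, c_1 = -3, c_2 = -2, c_3 = 1/2

p(D) = -(1/2)·I − 3·D − 2·D^2 + (1/2)·D^3, i.e. c_0 = -1/2, c_1 = -3, c_2 = -2, c_3 = 1/2


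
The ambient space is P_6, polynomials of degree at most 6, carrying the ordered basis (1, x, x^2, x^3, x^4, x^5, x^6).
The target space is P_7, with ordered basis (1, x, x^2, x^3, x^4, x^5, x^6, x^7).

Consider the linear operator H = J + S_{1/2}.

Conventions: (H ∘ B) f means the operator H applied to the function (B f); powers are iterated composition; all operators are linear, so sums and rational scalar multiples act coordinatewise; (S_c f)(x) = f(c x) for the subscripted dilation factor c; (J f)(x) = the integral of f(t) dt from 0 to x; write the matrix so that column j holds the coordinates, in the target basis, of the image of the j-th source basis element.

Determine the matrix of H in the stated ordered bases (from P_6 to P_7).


the matrix is [[1, 0, 0, 0, 0, 0, 0]; [1, 1/2, 0, 0, 0, 0, 0]; [0, 1/2, 1/4, 0, 0, 0, 0]; [0, 0, 1/3, 1/8, 0, 0, 0]; [0, 0, 0, 1/4, 1/16, 0, 0]; [0, 0, 0, 0, 1/5, 1/32, 0]; [0, 0, 0, 0, 0, 1/6, 1/64]; [0, 0, 0, 0, 0, 0, 1/7]] (rows listed top to bottom)

image of 1: x + 1
image of x: (1/2)x^2 + (1/2)x
image of x^2: (1/3)x^3 + (1/4)x^2
image of x^3: (1/4)x^4 + (1/8)x^3
image of x^4: (1/5)x^5 + (1/16)x^4
image of x^5: (1/6)x^6 + (1/32)x^5
image of x^6: (1/7)x^7 + (1/64)x^6
each image's coordinates form column j of the matrix


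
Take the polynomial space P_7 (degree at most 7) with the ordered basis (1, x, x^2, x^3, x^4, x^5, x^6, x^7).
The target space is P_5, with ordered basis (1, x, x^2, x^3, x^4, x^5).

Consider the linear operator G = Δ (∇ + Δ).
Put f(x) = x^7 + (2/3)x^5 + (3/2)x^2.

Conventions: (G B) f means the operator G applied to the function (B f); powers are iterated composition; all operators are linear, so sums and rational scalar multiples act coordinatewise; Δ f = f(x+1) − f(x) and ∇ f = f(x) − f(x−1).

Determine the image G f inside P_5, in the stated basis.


∇ f = 7x^6 - 21x^5 + (115/3)x^4 - (125/3)x^3 + (83/3)x^2 - (22/3)x + 1/6
Δ f = 7x^6 + 21x^5 + (115/3)x^4 + (125/3)x^3 + (83/3)x^2 + (40/3)x + 19/6
(∇ + Δ) f = 14x^6 + (230/3)x^4 + (166/3)x^2 + 6x + 10/3
Δ (∇ + Δ) f = 84x^5 + 210x^4 + (1760/3)x^3 + 670x^2 + (1504/3)x + 152

the image equals g(x) = 84x^5 + 210x^4 + (1760/3)x^3 + 670x^2 + (1504/3)x + 152


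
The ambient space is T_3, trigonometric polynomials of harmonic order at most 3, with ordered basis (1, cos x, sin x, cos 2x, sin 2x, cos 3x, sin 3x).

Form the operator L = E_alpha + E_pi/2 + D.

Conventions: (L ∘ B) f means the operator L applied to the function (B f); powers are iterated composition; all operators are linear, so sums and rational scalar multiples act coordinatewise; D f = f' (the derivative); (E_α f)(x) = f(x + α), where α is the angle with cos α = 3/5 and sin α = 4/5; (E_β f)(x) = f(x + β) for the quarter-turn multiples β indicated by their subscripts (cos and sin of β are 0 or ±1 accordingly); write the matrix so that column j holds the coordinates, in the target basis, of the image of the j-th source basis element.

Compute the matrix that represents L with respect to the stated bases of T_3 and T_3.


image of 1: 2
image of cos x: (3/5)cos x - (14/5)sin x
image of sin x: (14/5)cos x + (3/5)sin x
image of cos 2x: -(32/25)cos 2x - (74/25)sin 2x
image of sin 2x: (74/25)cos 2x - (32/25)sin 2x
image of cos 3x: -(117/125)cos 3x - (294/125)sin 3x
image of sin 3x: (294/125)cos 3x - (117/125)sin 3x
each image's coordinates form column j of the matrix

the matrix is [[2, 0, 0, 0, 0, 0, 0]; [0, 3/5, 14/5, 0, 0, 0, 0]; [0, -14/5, 3/5, 0, 0, 0, 0]; [0, 0, 0, -32/25, 74/25, 0, 0]; [0, 0, 0, -74/25, -32/25, 0, 0]; [0, 0, 0, 0, 0, -117/125, 294/125]; [0, 0, 0, 0, 0, -294/125, -117/125]] (rows listed top to bottom)


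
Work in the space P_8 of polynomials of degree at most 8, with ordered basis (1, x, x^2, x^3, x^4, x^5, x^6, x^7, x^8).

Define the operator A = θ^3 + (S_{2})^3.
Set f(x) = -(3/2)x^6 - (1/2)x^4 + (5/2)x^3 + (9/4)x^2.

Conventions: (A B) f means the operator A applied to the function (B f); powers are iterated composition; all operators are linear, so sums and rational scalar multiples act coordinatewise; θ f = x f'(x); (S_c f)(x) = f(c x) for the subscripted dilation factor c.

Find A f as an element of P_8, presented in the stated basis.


g(x) = -393540x^6 - 2080x^4 + (2695/2)x^3 + 162x^2

θ f = -9x^6 - 2x^4 + (15/2)x^3 + (9/2)x^2
θ θ f = -54x^6 - 8x^4 + (45/2)x^3 + 9x^2
θ θ θ f = -324x^6 - 32x^4 + (135/2)x^3 + 18x^2
S_{2} f = -96x^6 - 8x^4 + 20x^3 + 9x^2
S_{2} S_{2} f = -6144x^6 - 128x^4 + 160x^3 + 36x^2
S_{2} S_{2} S_{2} f = -393216x^6 - 2048x^4 + 1280x^3 + 144x^2
(θ^3 + (S_{2})^3) f = -393540x^6 - 2080x^4 + (2695/2)x^3 + 162x^2


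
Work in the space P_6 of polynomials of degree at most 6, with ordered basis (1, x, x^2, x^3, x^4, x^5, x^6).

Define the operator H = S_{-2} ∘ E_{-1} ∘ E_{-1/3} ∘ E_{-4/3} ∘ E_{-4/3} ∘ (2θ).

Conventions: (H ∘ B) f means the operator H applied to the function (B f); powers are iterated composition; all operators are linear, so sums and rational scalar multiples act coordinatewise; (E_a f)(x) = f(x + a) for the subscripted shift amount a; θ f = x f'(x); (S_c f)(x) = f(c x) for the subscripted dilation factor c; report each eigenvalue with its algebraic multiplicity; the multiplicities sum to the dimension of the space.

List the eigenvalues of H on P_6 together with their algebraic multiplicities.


image of 1: 0
image of x: -4x - 8
image of x^2: 16x^2 + 64x + 64
image of x^3: -48x^3 - 288x^2 - 576x - 384
image of x^4: 128x^4 + 1024x^3 + 3072x^2 + 4096x + 2048
image of x^5: -320x^5 - 3200x^4 - 12800x^3 - 25600x^2 - 25600x - 10240
image of x^6: 768x^6 + 9216x^5 + 46080x^4 + 122880x^3 + 184320x^2 + 147456x + 49152
the matrix is upper triangular; its diagonal is (0, -4, 16, -48, 128, -320, 768)
for a triangular matrix the eigenvalues are the diagonal entries, with algebraic multiplicity their repetition count

λ = -320 (multiplicity 1), λ = -48 (multiplicity 1), λ = -4 (multiplicity 1), λ = 0 (multiplicity 1), λ = 16 (multiplicity 1), λ = 128 (multiplicity 1), λ = 768 (multiplicity 1)


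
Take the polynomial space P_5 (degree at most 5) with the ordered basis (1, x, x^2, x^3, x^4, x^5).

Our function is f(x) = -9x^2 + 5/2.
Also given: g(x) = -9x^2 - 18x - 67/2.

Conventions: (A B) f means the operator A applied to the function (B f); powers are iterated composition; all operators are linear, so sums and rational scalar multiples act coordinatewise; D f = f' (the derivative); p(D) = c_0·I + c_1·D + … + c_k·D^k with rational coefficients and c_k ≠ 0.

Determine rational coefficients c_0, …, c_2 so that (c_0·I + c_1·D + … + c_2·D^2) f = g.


c_0 = 1, c_1 = 1, c_2 = 2

D^0 f = -9x^2 + 5/2
D^1 f = -18x
D^2 f = -18
matching coefficients of g against c_0 f + c_1 Df + … from the top degree down determines the c_i
solution: c_0 = 1, c_1 = 1, c_2 = 2


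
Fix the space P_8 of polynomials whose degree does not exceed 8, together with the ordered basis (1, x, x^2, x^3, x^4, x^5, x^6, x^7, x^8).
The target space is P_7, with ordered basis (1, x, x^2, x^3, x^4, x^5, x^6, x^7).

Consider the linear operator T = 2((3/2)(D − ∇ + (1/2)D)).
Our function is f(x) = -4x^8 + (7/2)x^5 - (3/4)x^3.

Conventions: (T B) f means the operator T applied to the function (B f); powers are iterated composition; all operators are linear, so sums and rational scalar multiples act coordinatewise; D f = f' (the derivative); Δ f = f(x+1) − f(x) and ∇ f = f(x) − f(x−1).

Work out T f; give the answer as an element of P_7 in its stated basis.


the image equals g(x) = -48x^7 - 336x^6 + 672x^5 - (3255/4)x^4 + 777x^3 - (3555/8)x^2 + (567/4)x - 81/4

D f = -32x^7 + (35/2)x^4 - (9/4)x^2
∇ f = -32x^7 + 112x^6 - 224x^5 + (595/2)x^4 - 259x^3 + (579/4)x^2 - (189/4)x + 27/4
(-∇) f = 32x^7 - 112x^6 + 224x^5 - (595/2)x^4 + 259x^3 - (579/4)x^2 + (189/4)x - 27/4
D f = -32x^7 + (35/2)x^4 - (9/4)x^2
((1/2)D) f = -16x^7 + (35/4)x^4 - (9/8)x^2
(D − ∇ + (1/2)D) f = -16x^7 - 112x^6 + 224x^5 - (1085/4)x^4 + 259x^3 - (1185/8)x^2 + (189/4)x - 27/4
((3/2)(D − ∇ + (1/2)D)) f = -24x^7 - 168x^6 + 336x^5 - (3255/8)x^4 + (777/2)x^3 - (3555/16)x^2 + (567/8)x - 81/8
(2((3/2)(D − ∇ + (1/2)D))) f = -48x^7 - 336x^6 + 672x^5 - (3255/4)x^4 + 777x^3 - (3555/8)x^2 + (567/4)x - 81/4


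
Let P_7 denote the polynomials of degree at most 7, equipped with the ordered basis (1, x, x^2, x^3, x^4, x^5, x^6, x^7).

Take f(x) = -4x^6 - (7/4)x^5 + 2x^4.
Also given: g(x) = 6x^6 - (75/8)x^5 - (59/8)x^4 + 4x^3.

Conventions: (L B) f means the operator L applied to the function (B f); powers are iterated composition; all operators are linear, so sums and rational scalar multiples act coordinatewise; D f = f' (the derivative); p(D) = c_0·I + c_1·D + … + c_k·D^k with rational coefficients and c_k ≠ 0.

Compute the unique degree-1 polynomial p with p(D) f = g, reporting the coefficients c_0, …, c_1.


c_0 = -3/2, c_1 = 1/2

D^0 f = -4x^6 - (7/4)x^5 + 2x^4
D^1 f = -24x^5 - (35/4)x^4 + 8x^3
matching coefficients of g against c_0 f + c_1 Df + … from the top degree down determines the c_i
solution: c_0 = -3/2, c_1 = 1/2


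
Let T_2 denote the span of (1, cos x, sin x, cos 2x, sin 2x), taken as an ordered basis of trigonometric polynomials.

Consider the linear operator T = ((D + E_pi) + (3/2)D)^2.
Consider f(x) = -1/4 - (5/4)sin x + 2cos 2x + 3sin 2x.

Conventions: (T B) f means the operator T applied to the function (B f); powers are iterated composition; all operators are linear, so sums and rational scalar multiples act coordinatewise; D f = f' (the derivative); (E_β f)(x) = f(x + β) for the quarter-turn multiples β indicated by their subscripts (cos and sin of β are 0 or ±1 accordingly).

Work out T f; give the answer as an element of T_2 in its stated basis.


D f = -(5/4)cos x + 6cos 2x - 4sin 2x
E_pi f = -1/4 + (5/4)sin x + 2cos 2x + 3sin 2x
(D + E_pi) f = -1/4 - (5/4)cos x + (5/4)sin x + 8cos 2x - sin 2x
D f = -(5/4)cos x + 6cos 2x - 4sin 2x
((3/2)D) f = -(15/8)cos x + 9cos 2x - 6sin 2x
((D + E_pi) + (3/2)D) f = -1/4 - (25/8)cos x + (5/4)sin x + 17cos 2x - 7sin 2x
D ((D + E_pi) + (3/2)D) f = (5/4)cos x + (25/8)sin x - 14cos 2x - 34sin 2x
E_pi ((D + E_pi) + (3/2)D) f = -1/4 + (25/8)cos x - (5/4)sin x + 17cos 2x - 7sin 2x
(D + E_pi) ((D + E_pi) + (3/2)D) f = -1/4 + (35/8)cos x + (15/8)sin x + 3cos 2x - 41sin 2x
D ((D + E_pi) + (3/2)D) f = (5/4)cos x + (25/8)sin x - 14cos 2x - 34sin 2x
((3/2)D) ((D + E_pi) + (3/2)D) f = (15/8)cos x + (75/16)sin x - 21cos 2x - 51sin 2x
((D + E_pi) + (3/2)D) ((D + E_pi) + (3/2)D) f = -1/4 + (25/4)cos x + (105/16)sin x - 18cos 2x - 92sin 2x

the image equals g(x) = -1/4 + (25/4)cos x + (105/16)sin x - 18cos 2x - 92sin 2x


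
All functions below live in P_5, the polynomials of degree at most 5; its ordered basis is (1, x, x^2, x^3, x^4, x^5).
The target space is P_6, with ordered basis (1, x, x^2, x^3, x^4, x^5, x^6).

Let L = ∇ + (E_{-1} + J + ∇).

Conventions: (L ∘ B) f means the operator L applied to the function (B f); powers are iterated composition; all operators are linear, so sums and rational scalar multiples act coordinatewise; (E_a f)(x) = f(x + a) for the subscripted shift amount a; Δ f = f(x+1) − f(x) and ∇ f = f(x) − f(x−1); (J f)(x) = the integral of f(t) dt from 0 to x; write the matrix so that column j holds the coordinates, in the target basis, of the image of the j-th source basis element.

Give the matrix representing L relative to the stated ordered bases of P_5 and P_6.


the matrix is [[1, 1, -1, 1, -1, 1]; [1, 1, 2, -3, 4, -5]; [0, 1/2, 1, 3, -6, 10]; [0, 0, 1/3, 1, 4, -10]; [0, 0, 0, 1/4, 1, 5]; [0, 0, 0, 0, 1/5, 1]; [0, 0, 0, 0, 0, 1/6]] (rows listed top to bottom)

image of 1: x + 1
image of x: (1/2)x^2 + x + 1
image of x^2: (1/3)x^3 + x^2 + 2x - 1
image of x^3: (1/4)x^4 + x^3 + 3x^2 - 3x + 1
image of x^4: (1/5)x^5 + x^4 + 4x^3 - 6x^2 + 4x - 1
image of x^5: (1/6)x^6 + x^5 + 5x^4 - 10x^3 + 10x^2 - 5x + 1
each image's coordinates form column j of the matrix


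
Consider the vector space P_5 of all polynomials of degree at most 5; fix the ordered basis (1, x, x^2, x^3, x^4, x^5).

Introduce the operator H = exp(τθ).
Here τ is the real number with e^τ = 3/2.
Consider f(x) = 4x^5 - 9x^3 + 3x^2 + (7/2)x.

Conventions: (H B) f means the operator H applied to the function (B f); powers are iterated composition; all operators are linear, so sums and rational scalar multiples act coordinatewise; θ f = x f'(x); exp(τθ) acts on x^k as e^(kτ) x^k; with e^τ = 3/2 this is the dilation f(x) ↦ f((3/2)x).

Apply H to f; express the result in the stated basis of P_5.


exp(τθ) x^k = e^(kτ) x^k; with e^τ = 3/2 this sends x^k to (3/2)^k x^k
x ↦ 3/2 x
x^2 ↦ 9/4 x^2
x^3 ↦ 27/8 x^3
x^5 ↦ 243/32 x^5
applying this coordinatewise to f: exp(τθ) f = (243/8)x^5 - (243/8)x^3 + (27/4)x^2 + (21/4)x

g(x) = (243/8)x^5 - (243/8)x^3 + (27/4)x^2 + (21/4)x


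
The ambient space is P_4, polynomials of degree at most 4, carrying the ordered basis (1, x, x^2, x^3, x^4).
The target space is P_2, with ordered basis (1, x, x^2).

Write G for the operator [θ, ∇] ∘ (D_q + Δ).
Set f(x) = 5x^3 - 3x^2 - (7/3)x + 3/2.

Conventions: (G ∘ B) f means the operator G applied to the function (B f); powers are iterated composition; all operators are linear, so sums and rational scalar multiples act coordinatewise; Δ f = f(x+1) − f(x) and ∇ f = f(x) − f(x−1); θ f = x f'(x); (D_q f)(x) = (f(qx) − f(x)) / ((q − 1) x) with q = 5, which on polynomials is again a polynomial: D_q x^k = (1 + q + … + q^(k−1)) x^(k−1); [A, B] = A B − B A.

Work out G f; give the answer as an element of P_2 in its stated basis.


the image equals g(x) = -340x + 349

D_q f = 155x^2 - 18x - 7/3
Δ f = 15x^2 + 9x - 1/3
(D_q + Δ) f = 170x^2 - 9x - 8/3
∇ (D_q + Δ) f = 340x - 179
θ ∇ (D_q + Δ) f = 340x
θ (D_q + Δ) f = 340x^2 - 9x
∇ θ (D_q + Δ) f = 680x - 349
[θ, ∇] (D_q + Δ) f = -340x + 349


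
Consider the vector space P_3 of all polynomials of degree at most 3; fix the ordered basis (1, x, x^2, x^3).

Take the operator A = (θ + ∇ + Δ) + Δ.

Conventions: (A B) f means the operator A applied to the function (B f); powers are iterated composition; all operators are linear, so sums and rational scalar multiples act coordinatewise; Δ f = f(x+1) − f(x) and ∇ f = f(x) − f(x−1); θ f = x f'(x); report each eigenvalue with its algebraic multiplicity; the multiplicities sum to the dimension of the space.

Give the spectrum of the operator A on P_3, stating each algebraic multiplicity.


λ = 0 (multiplicity 1), λ = 1 (multiplicity 1), λ = 2 (multiplicity 1), λ = 3 (multiplicity 1)

image of 1: 0
image of x: x + 3
image of x^2: 2x^2 + 6x + 1
image of x^3: 3x^3 + 9x^2 + 3x + 3
the matrix is upper triangular; its diagonal is (0, 1, 2, 3)
for a triangular matrix the eigenvalues are the diagonal entries, with algebraic multiplicity their repetition count


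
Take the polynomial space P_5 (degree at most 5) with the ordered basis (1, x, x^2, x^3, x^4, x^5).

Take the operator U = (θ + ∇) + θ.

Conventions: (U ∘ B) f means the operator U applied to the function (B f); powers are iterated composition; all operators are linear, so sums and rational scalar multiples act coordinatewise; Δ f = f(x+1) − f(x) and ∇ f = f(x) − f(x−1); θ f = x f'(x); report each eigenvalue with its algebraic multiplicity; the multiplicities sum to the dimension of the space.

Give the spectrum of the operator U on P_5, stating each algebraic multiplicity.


image of 1: 0
image of x: 2x + 1
image of x^2: 4x^2 + 2x - 1
image of x^3: 6x^3 + 3x^2 - 3x + 1
image of x^4: 8x^4 + 4x^3 - 6x^2 + 4x - 1
image of x^5: 10x^5 + 5x^4 - 10x^3 + 10x^2 - 5x + 1
the matrix is upper triangular; its diagonal is (0, 2, 4, 6, 8, 10)
for a triangular matrix the eigenvalues are the diagonal entries, with algebraic multiplicity their repetition count

λ = 0 (multiplicity 1), λ = 2 (multiplicity 1), λ = 4 (multiplicity 1), λ = 6 (multiplicity 1), λ = 8 (multiplicity 1), λ = 10 (multiplicity 1)


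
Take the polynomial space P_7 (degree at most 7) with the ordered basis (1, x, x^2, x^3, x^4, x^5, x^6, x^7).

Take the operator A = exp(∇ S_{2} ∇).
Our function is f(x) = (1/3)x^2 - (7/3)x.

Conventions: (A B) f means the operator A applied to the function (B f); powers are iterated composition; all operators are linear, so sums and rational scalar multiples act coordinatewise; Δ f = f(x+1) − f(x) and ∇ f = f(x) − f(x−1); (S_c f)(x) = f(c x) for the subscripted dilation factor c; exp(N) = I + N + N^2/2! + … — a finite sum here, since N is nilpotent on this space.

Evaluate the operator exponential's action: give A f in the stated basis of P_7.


g(x) = (1/3)x^2 - (7/3)x + 4/3

order-1 term: 4/3
the series for exp(∇ S_{2} ∇) f terminates at order 1
exp(∇ S_{2} ∇) f = (1/3)x^2 - (7/3)x + 4/3
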